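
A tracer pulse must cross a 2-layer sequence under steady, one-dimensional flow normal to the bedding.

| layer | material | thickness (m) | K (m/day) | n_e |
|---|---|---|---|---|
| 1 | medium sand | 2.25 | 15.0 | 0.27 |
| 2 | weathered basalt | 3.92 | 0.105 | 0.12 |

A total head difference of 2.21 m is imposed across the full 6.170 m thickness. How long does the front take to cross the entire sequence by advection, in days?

With flow normal to the layers, continuity requires the same specific discharge q through every layer.
Σ(b_i/K_i) = 2.25/15.0 + 3.92/0.105 = 37.48 d.
q = Δh / Σ(b_i/K_i) = 2.21 / 37.48 = 0.05896 m/day.
In each layer the seepage velocity is v_i = q/n_i, so the layer transit time is t_i = b_i·n_i / q:
  layer 1 (medium sand): t_1 = 2.25 × 0.27 / 0.05896 = 10.30 d
  layer 2 (weathered basalt): t_2 = 3.92 × 0.12 / 0.05896 = 7.978 d
Total t = Σ t_i = 18.28 days.

18.3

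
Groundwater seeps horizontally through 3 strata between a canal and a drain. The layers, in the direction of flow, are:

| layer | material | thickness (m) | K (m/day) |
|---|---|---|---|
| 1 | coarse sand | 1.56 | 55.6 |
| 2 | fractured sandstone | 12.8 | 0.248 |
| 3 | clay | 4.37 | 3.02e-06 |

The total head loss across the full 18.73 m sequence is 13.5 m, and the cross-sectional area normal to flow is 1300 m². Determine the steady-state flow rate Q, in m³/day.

0.0121

Flow is perpendicular to layering, so the layers act in series and the equivalent K is the thickness-weighted harmonic mean.
Total thickness L = 1.56 + 12.8 + 4.37 = 18.73 m.
Σ(b_i/K_i) = 1.56/55.6 + 12.8/0.248 + 4.37/3.02e-06 = 1.447e+06 d.
K_eq = L / Σ(b_i/K_i) = 18.73 / 1.447e+06 = 1.294e-05 m/day.
Q = K_eq · A · (Δh/L) = 1.294e-05 × 1300 × (13.5/18.73) = 0.01213 m³/day.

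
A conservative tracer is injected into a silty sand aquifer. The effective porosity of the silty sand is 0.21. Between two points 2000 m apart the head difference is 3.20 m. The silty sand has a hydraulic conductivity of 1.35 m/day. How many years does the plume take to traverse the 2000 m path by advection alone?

532

Hydraulic gradient i = Δh / L = 3.20 / 2000 = 0.001600.
Darcy flux q = K · i = 1.350 × 0.001600 = 0.002160 m/day.
Seepage velocity v = q / n_e = 0.002160 / 0.21 = 0.01029 m/day.
Travel time t = L / v = 2000 / 0.01029 = 1.944e+05 days = 532.4 years.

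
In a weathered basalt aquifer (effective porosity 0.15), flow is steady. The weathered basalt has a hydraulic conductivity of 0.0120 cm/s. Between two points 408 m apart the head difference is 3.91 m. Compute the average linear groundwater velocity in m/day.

Convert K: 0.0120 cm/s × 864 = 10.37 m/day.
Hydraulic gradient i = Δh / L = 3.91 / 408 = 0.009583.
Darcy flux q = K · i = 10.37 × 0.009583 = 0.09936 m/day.
Seepage velocity v = q / n_e = 0.09936 / 0.15 = 0.6624 m/day.

0.662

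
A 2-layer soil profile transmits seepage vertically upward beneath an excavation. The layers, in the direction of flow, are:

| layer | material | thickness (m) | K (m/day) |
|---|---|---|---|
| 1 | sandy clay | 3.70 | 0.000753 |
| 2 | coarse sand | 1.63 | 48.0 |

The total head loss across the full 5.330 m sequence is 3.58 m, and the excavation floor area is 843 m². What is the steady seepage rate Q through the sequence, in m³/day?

0.614

Flow is perpendicular to layering, so the layers act in series and the equivalent K is the thickness-weighted harmonic mean.
Total thickness L = 3.70 + 1.63 = 5.330 m.
Σ(b_i/K_i) = 3.70/0.000753 + 1.63/48.0 = 4914 d.
K_eq = L / Σ(b_i/K_i) = 5.330 / 4914 = 0.001085 m/day.
Q = K_eq · A · (Δh/L) = 0.001085 × 843 × (3.58/5.330) = 0.6142 m³/day.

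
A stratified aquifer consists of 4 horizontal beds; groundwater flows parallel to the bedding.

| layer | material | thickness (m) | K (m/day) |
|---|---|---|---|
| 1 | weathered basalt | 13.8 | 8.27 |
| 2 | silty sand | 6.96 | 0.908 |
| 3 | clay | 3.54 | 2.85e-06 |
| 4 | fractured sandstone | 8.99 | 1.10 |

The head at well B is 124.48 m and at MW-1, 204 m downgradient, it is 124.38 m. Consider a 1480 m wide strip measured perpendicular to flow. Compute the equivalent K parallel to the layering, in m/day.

3.92

Flow is parallel to layering, so each bed carries its own Darcy discharge and the transmissivities add.
Σ(K_i·b_i) = 8.27×13.8 + 0.908×6.96 + 2.85e-06×3.54 + 1.10×8.99 = 130.3 m²/day.
Total thickness b = 33.29 m, so K_eq = Σ(K_i·b_i)/b = 3.915 m/day.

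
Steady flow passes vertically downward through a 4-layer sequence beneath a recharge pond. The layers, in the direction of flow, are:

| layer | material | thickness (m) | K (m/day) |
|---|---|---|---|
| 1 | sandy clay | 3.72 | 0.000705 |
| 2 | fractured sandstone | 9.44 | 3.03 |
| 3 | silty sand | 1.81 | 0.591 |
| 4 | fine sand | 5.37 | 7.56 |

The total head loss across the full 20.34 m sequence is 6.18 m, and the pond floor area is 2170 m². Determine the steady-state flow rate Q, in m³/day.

2.54

Flow is perpendicular to layering, so the layers act in series and the equivalent K is the thickness-weighted harmonic mean.
Total thickness L = 3.72 + 9.44 + 1.81 + 5.37 = 20.34 m.
Σ(b_i/K_i) = 3.72/0.000705 + 9.44/3.03 + 1.81/0.591 + 5.37/7.56 = 5283 d.
K_eq = L / Σ(b_i/K_i) = 20.34 / 5283 = 0.003850 m/day.
Q = K_eq · A · (Δh/L) = 0.003850 × 2170 × (6.18/20.34) = 2.538 m³/day.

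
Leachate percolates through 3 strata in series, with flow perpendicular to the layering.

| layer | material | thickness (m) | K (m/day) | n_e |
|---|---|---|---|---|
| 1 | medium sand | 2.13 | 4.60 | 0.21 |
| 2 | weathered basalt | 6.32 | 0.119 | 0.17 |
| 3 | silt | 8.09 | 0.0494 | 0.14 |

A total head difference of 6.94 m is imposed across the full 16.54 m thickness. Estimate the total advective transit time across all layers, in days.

With flow normal to the layers, continuity requires the same specific discharge q through every layer.
Σ(b_i/K_i) = 2.13/4.60 + 6.32/0.119 + 8.09/0.0494 = 217.3 d.
q = Δh / Σ(b_i/K_i) = 6.94 / 217.3 = 0.03193 m/day.
In each layer the seepage velocity is v_i = q/n_i, so the layer transit time is t_i = b_i·n_i / q:
  layer 1 (medium sand): t_1 = 2.13 × 0.21 / 0.03193 = 14.01 d
  layer 2 (weathered basalt): t_2 = 6.32 × 0.17 / 0.03193 = 33.65 d
  layer 3 (silt): t_3 = 8.09 × 0.14 / 0.03193 = 35.47 d
Total t = Σ t_i = 83.12 days.

83.1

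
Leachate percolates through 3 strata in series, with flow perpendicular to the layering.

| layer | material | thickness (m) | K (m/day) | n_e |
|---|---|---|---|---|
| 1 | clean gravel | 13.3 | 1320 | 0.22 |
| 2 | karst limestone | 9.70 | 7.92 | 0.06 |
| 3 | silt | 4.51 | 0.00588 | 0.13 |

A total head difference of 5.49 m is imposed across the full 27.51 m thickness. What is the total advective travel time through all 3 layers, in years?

1.57

With flow normal to the layers, continuity requires the same specific discharge q through every layer.
Σ(b_i/K_i) = 13.3/1320 + 9.70/7.92 + 4.51/0.00588 = 768.2 d.
q = Δh / Σ(b_i/K_i) = 5.49 / 768.2 = 0.007146 m/day.
In each layer the seepage velocity is v_i = q/n_i, so the layer transit time is t_i = b_i·n_i / q:
  layer 1 (clean gravel): t_1 = 13.3 × 0.22 / 0.007146 = 409.4 d
  layer 2 (karst limestone): t_2 = 9.70 × 0.06 / 0.007146 = 81.44 d
  layer 3 (silt): t_3 = 4.51 × 0.13 / 0.007146 = 82.04 d
Total t = Σ t_i = 572.9 days = 1.569 years.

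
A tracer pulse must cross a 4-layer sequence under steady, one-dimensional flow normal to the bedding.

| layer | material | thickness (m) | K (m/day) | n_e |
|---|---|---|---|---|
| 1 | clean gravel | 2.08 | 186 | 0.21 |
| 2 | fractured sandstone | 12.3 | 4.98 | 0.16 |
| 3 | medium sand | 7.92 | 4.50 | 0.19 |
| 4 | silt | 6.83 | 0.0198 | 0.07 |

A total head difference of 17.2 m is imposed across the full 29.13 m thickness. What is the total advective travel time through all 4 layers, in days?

With flow normal to the layers, continuity requires the same specific discharge q through every layer.
Σ(b_i/K_i) = 2.08/186 + 12.3/4.98 + 7.92/4.50 + 6.83/0.0198 = 349.2 d.
q = Δh / Σ(b_i/K_i) = 17.2 / 349.2 = 0.04926 m/day.
In each layer the seepage velocity is v_i = q/n_i, so the layer transit time is t_i = b_i·n_i / q:
  layer 1 (clean gravel): t_1 = 2.08 × 0.21 / 0.04926 = 8.868 d
  layer 2 (fractured sandstone): t_2 = 12.3 × 0.16 / 0.04926 = 39.95 d
  layer 3 (medium sand): t_3 = 7.92 × 0.19 / 0.04926 = 30.55 d
  layer 4 (silt): t_4 = 6.83 × 0.07 / 0.04926 = 9.706 d
Total t = Σ t_i = 89.08 days.

89.1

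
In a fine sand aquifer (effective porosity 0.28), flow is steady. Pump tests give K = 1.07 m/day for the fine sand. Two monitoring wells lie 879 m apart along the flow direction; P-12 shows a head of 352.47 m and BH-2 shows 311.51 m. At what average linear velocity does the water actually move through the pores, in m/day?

Hydraulic gradient i = (352.47 − 311.51) / 879 = 40.96 / 879 = 0.04660.
Darcy flux q = K · i = 1.070 × 0.04660 = 0.04986 m/day.
Seepage velocity v = q / n_e = 0.04986 / 0.28 = 0.1781 m/day.

0.178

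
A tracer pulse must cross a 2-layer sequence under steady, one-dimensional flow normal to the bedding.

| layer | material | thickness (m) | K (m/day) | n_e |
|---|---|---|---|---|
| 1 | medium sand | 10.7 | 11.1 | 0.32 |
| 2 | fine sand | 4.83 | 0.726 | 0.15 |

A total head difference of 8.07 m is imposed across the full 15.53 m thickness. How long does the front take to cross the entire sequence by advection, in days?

With flow normal to the layers, continuity requires the same specific discharge q through every layer.
Σ(b_i/K_i) = 10.7/11.1 + 4.83/0.726 = 7.617 d.
q = Δh / Σ(b_i/K_i) = 8.07 / 7.617 = 1.059 m/day.
In each layer the seepage velocity is v_i = q/n_i, so the layer transit time is t_i = b_i·n_i / q:
  layer 1 (medium sand): t_1 = 10.7 × 0.32 / 1.059 = 3.232 d
  layer 2 (fine sand): t_2 = 4.83 × 0.15 / 1.059 = 0.6838 d
Total t = Σ t_i = 3.916 days.

3.92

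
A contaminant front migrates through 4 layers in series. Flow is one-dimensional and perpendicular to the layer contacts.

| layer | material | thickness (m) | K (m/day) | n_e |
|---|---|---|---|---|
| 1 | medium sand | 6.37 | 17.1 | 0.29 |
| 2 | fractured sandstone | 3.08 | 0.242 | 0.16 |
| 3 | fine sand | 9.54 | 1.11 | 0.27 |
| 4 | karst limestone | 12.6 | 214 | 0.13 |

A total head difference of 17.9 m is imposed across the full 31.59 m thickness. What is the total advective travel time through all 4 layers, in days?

With flow normal to the layers, continuity requires the same specific discharge q through every layer.
Σ(b_i/K_i) = 6.37/17.1 + 3.08/0.242 + 9.54/1.11 + 12.6/214 = 21.75 d.
q = Δh / Σ(b_i/K_i) = 17.9 / 21.75 = 0.8229 m/day.
In each layer the seepage velocity is v_i = q/n_i, so the layer transit time is t_i = b_i·n_i / q:
  layer 1 (medium sand): t_1 = 6.37 × 0.29 / 0.8229 = 2.245 d
  layer 2 (fractured sandstone): t_2 = 3.08 × 0.16 / 0.8229 = 0.5989 d
  layer 3 (fine sand): t_3 = 9.54 × 0.27 / 0.8229 = 3.130 d
  layer 4 (karst limestone): t_4 = 12.6 × 0.13 / 0.8229 = 1.991 d
Total t = Σ t_i = 7.965 days.

7.96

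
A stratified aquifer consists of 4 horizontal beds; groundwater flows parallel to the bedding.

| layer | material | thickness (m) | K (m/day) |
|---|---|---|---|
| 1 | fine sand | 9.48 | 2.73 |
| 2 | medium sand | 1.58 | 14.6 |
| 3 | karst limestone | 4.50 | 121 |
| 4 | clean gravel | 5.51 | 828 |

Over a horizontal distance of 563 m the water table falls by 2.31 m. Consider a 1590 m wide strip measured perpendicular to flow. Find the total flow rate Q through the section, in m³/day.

33600

Flow is parallel to layering, so each bed carries its own Darcy discharge and the transmissivities add.
Σ(K_i·b_i) = 2.73×9.48 + 14.6×1.58 + 121×4.50 + 828×5.51 = 5156 m²/day.
Hydraulic gradient i = Δh / L = 2.31 / 563 = 0.004103.
Q = Σ(K_i·b_i) · W · i = 5156 × 1590 × 0.004103 = 33635 m³/day.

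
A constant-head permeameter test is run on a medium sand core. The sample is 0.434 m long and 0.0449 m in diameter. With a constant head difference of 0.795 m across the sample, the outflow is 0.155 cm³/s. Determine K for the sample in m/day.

4.62

Cross-sectional area A = π·(d/2)² = π × (0.0449/2)² = 0.001583 m².
Convert discharge: 0.155 cm³/s = 1.550e-07 m³/s.
Darcy's law rearranged: K = Q·L / (A·Δh) = 1.550e-07 × 0.434 / (0.001583 × 0.795) = 5.344e-05 m/s = 4.617 m/day.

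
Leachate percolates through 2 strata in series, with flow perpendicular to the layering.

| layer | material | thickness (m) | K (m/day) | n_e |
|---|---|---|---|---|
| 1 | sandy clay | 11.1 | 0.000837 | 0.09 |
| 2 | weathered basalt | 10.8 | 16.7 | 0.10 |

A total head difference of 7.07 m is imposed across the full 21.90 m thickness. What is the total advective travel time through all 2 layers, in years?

10.7

With flow normal to the layers, continuity requires the same specific discharge q through every layer.
Σ(b_i/K_i) = 11.1/0.000837 + 10.8/16.7 = 13262 d.
q = Δh / Σ(b_i/K_i) = 7.07 / 13262 = 0.0005331 m/day.
In each layer the seepage velocity is v_i = q/n_i, so the layer transit time is t_i = b_i·n_i / q:
  layer 1 (sandy clay): t_1 = 11.1 × 0.09 / 0.0005331 = 1874 d
  layer 2 (weathered basalt): t_2 = 10.8 × 0.10 / 0.0005331 = 2026 d
Total t = Σ t_i = 3900 days = 10.68 years.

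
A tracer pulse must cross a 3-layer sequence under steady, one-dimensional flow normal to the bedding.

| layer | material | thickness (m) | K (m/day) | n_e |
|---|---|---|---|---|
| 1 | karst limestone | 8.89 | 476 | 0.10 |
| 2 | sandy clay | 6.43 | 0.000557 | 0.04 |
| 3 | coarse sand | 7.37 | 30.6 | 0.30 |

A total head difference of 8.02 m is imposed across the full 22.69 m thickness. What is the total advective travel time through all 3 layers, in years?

With flow normal to the layers, continuity requires the same specific discharge q through every layer.
Σ(b_i/K_i) = 8.89/476 + 6.43/0.000557 + 7.37/30.6 = 11544 d.
q = Δh / Σ(b_i/K_i) = 8.02 / 11544 = 0.0006947 m/day.
In each layer the seepage velocity is v_i = q/n_i, so the layer transit time is t_i = b_i·n_i / q:
  layer 1 (karst limestone): t_1 = 8.89 × 0.10 / 0.0006947 = 1280 d
  layer 2 (sandy clay): t_2 = 6.43 × 0.04 / 0.0006947 = 370.2 d
  layer 3 (coarse sand): t_3 = 7.37 × 0.30 / 0.0006947 = 3183 d
Total t = Σ t_i = 4832 days = 13.23 years.

13.2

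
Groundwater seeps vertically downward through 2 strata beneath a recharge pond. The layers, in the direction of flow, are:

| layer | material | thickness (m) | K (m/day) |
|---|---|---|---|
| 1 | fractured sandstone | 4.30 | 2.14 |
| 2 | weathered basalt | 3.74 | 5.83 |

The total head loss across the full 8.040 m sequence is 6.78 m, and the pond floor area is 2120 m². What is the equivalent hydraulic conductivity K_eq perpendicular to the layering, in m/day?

3.03

Flow is perpendicular to layering, so the layers act in series and the equivalent K is the thickness-weighted harmonic mean.
Total thickness L = 4.30 + 3.74 = 8.040 m.
Σ(b_i/K_i) = 4.30/2.14 + 3.74/5.83 = 2.651 d.
K_eq = L / Σ(b_i/K_i) = 8.040 / 2.651 = 3.033 m/day.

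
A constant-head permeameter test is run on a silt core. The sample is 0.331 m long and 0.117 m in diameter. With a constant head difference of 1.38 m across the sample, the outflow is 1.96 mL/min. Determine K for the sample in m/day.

Cross-sectional area A = π·(d/2)² = π × (0.117/2)² = 0.01075 m².
Convert discharge: 1.96 mL/min = 3.267e-08 m³/s.
Darcy's law rearranged: K = Q·L / (A·Δh) = 3.267e-08 × 0.331 / (0.01075 × 1.38) = 7.288e-07 m/s = 0.06297 m/day.

0.0630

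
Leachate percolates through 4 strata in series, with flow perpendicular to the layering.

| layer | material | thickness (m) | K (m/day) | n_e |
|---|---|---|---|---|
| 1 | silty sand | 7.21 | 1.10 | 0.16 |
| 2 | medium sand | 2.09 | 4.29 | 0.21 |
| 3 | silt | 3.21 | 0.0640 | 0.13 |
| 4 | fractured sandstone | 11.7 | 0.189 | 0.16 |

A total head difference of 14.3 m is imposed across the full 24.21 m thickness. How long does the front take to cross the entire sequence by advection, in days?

32.3

With flow normal to the layers, continuity requires the same specific discharge q through every layer.
Σ(b_i/K_i) = 7.21/1.10 + 2.09/4.29 + 3.21/0.0640 + 11.7/0.189 = 119.1 d.
q = Δh / Σ(b_i/K_i) = 14.3 / 119.1 = 0.1201 m/day.
In each layer the seepage velocity is v_i = q/n_i, so the layer transit time is t_i = b_i·n_i / q:
  layer 1 (silty sand): t_1 = 7.21 × 0.16 / 0.1201 = 9.608 d
  layer 2 (medium sand): t_2 = 2.09 × 0.21 / 0.1201 = 3.656 d
  layer 3 (silt): t_3 = 3.21 × 0.13 / 0.1201 = 3.476 d
  layer 4 (fractured sandstone): t_4 = 11.7 × 0.16 / 0.1201 = 15.59 d
Total t = Σ t_i = 32.33 days.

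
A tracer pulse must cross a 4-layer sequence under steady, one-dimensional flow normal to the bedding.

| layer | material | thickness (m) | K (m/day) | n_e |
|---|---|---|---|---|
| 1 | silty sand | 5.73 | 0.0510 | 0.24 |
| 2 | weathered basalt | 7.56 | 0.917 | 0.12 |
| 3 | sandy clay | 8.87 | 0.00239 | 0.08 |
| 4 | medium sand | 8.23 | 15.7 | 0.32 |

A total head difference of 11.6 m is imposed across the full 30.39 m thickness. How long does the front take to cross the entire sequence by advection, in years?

With flow normal to the layers, continuity requires the same specific discharge q through every layer.
Σ(b_i/K_i) = 5.73/0.0510 + 7.56/0.917 + 8.87/0.00239 + 8.23/15.7 = 3832 d.
q = Δh / Σ(b_i/K_i) = 11.6 / 3832 = 0.003027 m/day.
In each layer the seepage velocity is v_i = q/n_i, so the layer transit time is t_i = b_i·n_i / q:
  layer 1 (silty sand): t_1 = 5.73 × 0.24 / 0.003027 = 454.3 d
  layer 2 (weathered basalt): t_2 = 7.56 × 0.12 / 0.003027 = 299.7 d
  layer 3 (sandy clay): t_3 = 8.87 × 0.08 / 0.003027 = 234.4 d
  layer 4 (medium sand): t_4 = 8.23 × 0.32 / 0.003027 = 870.1 d
Total t = Σ t_i = 1859 days = 5.089 years.

5.09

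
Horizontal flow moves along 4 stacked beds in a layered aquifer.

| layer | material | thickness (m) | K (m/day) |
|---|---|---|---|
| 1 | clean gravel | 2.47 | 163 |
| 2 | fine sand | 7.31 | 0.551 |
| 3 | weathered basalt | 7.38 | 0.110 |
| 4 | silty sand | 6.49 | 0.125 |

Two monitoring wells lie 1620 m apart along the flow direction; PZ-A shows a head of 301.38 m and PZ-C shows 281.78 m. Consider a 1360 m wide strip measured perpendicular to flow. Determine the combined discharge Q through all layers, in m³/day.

6720

Flow is parallel to layering, so each bed carries its own Darcy discharge and the transmissivities add.
Σ(K_i·b_i) = 163×2.47 + 0.551×7.31 + 0.110×7.38 + 0.125×6.49 = 408.3 m²/day.
Hydraulic gradient i = (301.38 − 281.78) / 1620 = 19.6 / 1620 = 0.01210.
Q = Σ(K_i·b_i) · W · i = 408.3 × 1360 × 0.01210 = 6718 m³/day.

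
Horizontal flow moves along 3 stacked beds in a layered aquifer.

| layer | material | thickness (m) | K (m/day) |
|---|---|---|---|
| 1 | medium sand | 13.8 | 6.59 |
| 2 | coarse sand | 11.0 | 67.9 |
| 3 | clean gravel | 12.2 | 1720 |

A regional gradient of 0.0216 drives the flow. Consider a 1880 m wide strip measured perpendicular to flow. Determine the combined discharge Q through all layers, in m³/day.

Flow is parallel to layering, so each bed carries its own Darcy discharge and the transmissivities add.
Σ(K_i·b_i) = 6.59×13.8 + 67.9×11.0 + 1720×12.2 = 21822 m²/day.
Hydraulic gradient i = 0.0216.
Q = Σ(K_i·b_i) · W · i = 21822 × 1880 × 0.02160 = 8.861e+05 m³/day.

886000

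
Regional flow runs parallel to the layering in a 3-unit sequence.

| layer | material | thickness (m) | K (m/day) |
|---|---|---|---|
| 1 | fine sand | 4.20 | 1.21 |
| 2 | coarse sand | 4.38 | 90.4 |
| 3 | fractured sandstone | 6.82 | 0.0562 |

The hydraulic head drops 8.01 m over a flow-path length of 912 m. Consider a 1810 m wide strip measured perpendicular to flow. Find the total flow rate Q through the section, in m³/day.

Flow is parallel to layering, so each bed carries its own Darcy discharge and the transmissivities add.
Σ(K_i·b_i) = 1.21×4.20 + 90.4×4.38 + 0.0562×6.82 = 401.4 m²/day.
Hydraulic gradient i = Δh / L = 8.01 / 912 = 0.008783.
Q = Σ(K_i·b_i) · W · i = 401.4 × 1810 × 0.008783 = 6381 m³/day.

6380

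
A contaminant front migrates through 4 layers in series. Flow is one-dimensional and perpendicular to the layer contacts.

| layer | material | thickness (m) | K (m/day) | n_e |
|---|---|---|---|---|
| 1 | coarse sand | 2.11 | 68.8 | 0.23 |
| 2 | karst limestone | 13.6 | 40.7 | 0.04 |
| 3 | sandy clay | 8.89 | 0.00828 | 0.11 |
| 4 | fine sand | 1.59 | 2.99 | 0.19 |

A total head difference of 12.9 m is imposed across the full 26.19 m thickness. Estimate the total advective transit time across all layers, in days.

With flow normal to the layers, continuity requires the same specific discharge q through every layer.
Σ(b_i/K_i) = 2.11/68.8 + 13.6/40.7 + 8.89/0.00828 + 1.59/2.99 = 1075 d.
q = Δh / Σ(b_i/K_i) = 12.9 / 1075 = 0.01200 m/day.
In each layer the seepage velocity is v_i = q/n_i, so the layer transit time is t_i = b_i·n_i / q:
  layer 1 (coarse sand): t_1 = 2.11 × 0.23 / 0.01200 = 40.43 d
  layer 2 (karst limestone): t_2 = 13.6 × 0.04 / 0.01200 = 45.32 d
  layer 3 (sandy clay): t_3 = 8.89 × 0.11 / 0.01200 = 81.46 d
  layer 4 (fine sand): t_4 = 1.59 × 0.19 / 0.01200 = 25.16 d
Total t = Σ t_i = 192.4 days.

192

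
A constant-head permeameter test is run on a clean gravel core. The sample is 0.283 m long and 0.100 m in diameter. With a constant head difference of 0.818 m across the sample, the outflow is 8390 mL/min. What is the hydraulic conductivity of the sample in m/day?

532

Cross-sectional area A = π·(d/2)² = π × (0.100/2)² = 0.007854 m².
Convert discharge: 8390 mL/min = 0.0001398 m³/s.
Darcy's law rearranged: K = Q·L / (A·Δh) = 0.0001398 × 0.283 / (0.007854 × 0.818) = 0.006160 m/s = 532.2 m/day.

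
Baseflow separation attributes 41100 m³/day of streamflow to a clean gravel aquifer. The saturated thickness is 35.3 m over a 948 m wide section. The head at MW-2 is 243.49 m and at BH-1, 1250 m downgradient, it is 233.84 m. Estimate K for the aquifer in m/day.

159

Cross-sectional area A = 948 × 35.3 = 33464 m².
Hydraulic gradient i = (243.49 − 233.84) / 1250 = 9.65 / 1250 = 0.007720.
From Q = K·A·i, K = Q / (A·i) = 41100 / (33464 × 0.007720) = 159.1 m/day.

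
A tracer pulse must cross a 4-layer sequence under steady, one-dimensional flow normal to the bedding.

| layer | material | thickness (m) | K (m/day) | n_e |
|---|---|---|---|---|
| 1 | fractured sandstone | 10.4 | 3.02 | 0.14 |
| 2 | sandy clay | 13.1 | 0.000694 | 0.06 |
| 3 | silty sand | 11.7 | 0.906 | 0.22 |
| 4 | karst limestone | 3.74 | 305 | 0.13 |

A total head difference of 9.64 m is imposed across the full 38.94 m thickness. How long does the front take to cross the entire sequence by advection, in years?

28.4

With flow normal to the layers, continuity requires the same specific discharge q through every layer.
Σ(b_i/K_i) = 10.4/3.02 + 13.1/0.000694 + 11.7/0.906 + 3.74/305 = 18892 d.
q = Δh / Σ(b_i/K_i) = 9.64 / 18892 = 0.0005103 m/day.
In each layer the seepage velocity is v_i = q/n_i, so the layer transit time is t_i = b_i·n_i / q:
  layer 1 (fractured sandstone): t_1 = 10.4 × 0.14 / 0.0005103 = 2853 d
  layer 2 (sandy clay): t_2 = 13.1 × 0.06 / 0.0005103 = 1540 d
  layer 3 (silty sand): t_3 = 11.7 × 0.22 / 0.0005103 = 5045 d
  layer 4 (karst limestone): t_4 = 3.74 × 0.13 / 0.0005103 = 952.9 d
Total t = Σ t_i = 10391 days = 28.45 years.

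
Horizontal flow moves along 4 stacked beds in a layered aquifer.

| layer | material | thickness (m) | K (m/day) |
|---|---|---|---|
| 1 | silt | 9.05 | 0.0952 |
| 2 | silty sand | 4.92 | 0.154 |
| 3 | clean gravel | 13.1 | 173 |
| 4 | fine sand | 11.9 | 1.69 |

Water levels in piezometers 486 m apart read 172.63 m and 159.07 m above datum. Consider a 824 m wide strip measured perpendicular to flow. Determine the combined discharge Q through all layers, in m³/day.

52600

Flow is parallel to layering, so each bed carries its own Darcy discharge and the transmissivities add.
Σ(K_i·b_i) = 0.0952×9.05 + 0.154×4.92 + 173×13.1 + 1.69×11.9 = 2288 m²/day.
Hydraulic gradient i = (172.63 − 159.07) / 486 = 13.56 / 486 = 0.02790.
Q = Σ(K_i·b_i) · W · i = 2288 × 824 × 0.02790 = 52603 m³/day.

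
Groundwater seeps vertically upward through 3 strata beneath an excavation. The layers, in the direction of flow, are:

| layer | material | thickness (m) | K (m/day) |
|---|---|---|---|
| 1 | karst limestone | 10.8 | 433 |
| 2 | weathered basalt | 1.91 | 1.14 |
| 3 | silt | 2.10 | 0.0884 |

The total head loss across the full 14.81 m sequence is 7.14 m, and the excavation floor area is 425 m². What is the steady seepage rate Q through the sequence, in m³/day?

Flow is perpendicular to layering, so the layers act in series and the equivalent K is the thickness-weighted harmonic mean.
Total thickness L = 10.8 + 1.91 + 2.10 = 14.81 m.
Σ(b_i/K_i) = 10.8/433 + 1.91/1.14 + 2.10/0.0884 = 25.46 d.
K_eq = L / Σ(b_i/K_i) = 14.81 / 25.46 = 0.5818 m/day.
Q = K_eq · A · (Δh/L) = 0.5818 × 425 × (7.14/14.81) = 119.2 m³/day.

119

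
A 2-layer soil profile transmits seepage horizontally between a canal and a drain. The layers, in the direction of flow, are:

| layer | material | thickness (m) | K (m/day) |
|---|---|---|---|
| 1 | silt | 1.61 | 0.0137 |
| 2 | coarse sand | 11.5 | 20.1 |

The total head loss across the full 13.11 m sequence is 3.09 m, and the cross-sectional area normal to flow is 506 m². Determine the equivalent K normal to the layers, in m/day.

Flow is perpendicular to layering, so the layers act in series and the equivalent K is the thickness-weighted harmonic mean.
Total thickness L = 1.61 + 11.5 = 13.11 m.
Σ(b_i/K_i) = 1.61/0.0137 + 11.5/20.1 = 118.1 d.
K_eq = L / Σ(b_i/K_i) = 13.11 / 118.1 = 0.1110 m/day.

0.111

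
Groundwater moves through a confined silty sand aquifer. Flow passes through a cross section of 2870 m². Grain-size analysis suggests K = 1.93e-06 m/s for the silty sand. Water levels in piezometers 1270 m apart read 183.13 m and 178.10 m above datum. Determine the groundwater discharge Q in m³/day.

Convert K: 1.93e-06 m/s × 86400 = 0.1668 m/day.
Hydraulic gradient i = (183.13 − 178.10) / 1270 = 5.03 / 1270 = 0.003961.
Darcy's law: Q = K · A · i = 0.1668 × 2870 × 0.003961 = 1.895 m³/day.

1.90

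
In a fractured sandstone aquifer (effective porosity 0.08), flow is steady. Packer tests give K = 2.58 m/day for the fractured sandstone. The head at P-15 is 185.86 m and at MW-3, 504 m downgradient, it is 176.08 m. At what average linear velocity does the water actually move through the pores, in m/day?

Hydraulic gradient i = (185.86 − 176.08) / 504 = 9.78 / 504 = 0.01940.
Darcy flux q = K · i = 2.580 × 0.01940 = 0.05006 m/day.
Seepage velocity v = q / n_e = 0.05006 / 0.08 = 0.6258 m/day.

0.626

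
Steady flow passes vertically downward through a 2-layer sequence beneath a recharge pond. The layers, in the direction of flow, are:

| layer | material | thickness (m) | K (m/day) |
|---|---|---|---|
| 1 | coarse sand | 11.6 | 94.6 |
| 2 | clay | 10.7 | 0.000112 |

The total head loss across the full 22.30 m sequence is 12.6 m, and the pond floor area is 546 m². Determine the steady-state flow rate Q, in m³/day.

Flow is perpendicular to layering, so the layers act in series and the equivalent K is the thickness-weighted harmonic mean.
Total thickness L = 11.6 + 10.7 = 22.30 m.
Σ(b_i/K_i) = 11.6/94.6 + 10.7/0.000112 = 95536 d.
K_eq = L / Σ(b_i/K_i) = 22.30 / 95536 = 0.0002334 m/day.
Q = K_eq · A · (Δh/L) = 0.0002334 × 546 × (12.6/22.30) = 0.07201 m³/day.

0.0720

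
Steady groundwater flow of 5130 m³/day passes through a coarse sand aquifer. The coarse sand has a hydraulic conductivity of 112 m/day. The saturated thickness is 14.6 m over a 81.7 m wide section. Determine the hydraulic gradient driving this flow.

Cross-sectional area A = 81.7 × 14.6 = 1193 m².
From Q = K·A·i, i = Q / (K·A) = 5130 / (112.0 × 1193) = 0.03840.

0.0384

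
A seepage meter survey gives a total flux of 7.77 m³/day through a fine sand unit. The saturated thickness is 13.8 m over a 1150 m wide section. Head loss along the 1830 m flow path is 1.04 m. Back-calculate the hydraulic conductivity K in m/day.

0.862

Cross-sectional area A = 1150 × 13.8 = 15870 m².
Hydraulic gradient i = Δh / L = 1.04 / 1830 = 0.0005683.
From Q = K·A·i, K = Q / (A·i) = 7.77 / (15870 × 0.0005683) = 0.8615 m/day.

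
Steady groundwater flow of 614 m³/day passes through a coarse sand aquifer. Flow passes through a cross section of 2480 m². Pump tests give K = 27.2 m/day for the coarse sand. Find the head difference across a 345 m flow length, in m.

3.14

From Q = K·A·i, i = Q / (K·A) = 614 / (27.20 × 2480) = 0.009102.
Head loss Δh = i · L = 0.009102 × 345 = 3.140 m.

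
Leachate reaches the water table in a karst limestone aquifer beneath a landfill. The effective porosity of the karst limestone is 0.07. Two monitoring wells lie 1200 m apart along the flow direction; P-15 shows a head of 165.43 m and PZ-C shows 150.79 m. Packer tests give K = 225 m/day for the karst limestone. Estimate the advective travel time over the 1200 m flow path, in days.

Hydraulic gradient i = (165.43 − 150.79) / 1200 = 14.64 / 1200 = 0.01220.
Darcy flux q = K · i = 225.0 × 0.01220 = 2.745 m/day.
Seepage velocity v = q / n_e = 2.745 / 0.07 = 39.21 m/day.
Travel time t = L / v = 1200 / 39.21 = 30.60 days.

30.6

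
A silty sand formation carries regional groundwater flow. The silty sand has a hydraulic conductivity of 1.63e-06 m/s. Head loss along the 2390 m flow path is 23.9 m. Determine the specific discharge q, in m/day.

0.00141

Convert K: 1.63e-06 m/s × 86400 = 0.1408 m/day.
Hydraulic gradient i = Δh / L = 23.9 / 2390 = 0.01000.
Specific discharge q = K · i = 0.1408 × 0.01000 = 0.001408 m/day.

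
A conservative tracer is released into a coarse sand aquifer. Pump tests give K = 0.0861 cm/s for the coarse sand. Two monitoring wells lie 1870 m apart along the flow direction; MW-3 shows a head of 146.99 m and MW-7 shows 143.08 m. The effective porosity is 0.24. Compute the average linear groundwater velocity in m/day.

Convert K: 0.0861 cm/s × 864 = 74.39 m/day.
Hydraulic gradient i = (146.99 − 143.08) / 1870 = 3.91 / 1870 = 0.002091.
Darcy flux q = K · i = 74.39 × 0.002091 = 0.1555 m/day.
Seepage velocity v = q / n_e = 0.1555 / 0.24 = 0.6481 m/day.

0.648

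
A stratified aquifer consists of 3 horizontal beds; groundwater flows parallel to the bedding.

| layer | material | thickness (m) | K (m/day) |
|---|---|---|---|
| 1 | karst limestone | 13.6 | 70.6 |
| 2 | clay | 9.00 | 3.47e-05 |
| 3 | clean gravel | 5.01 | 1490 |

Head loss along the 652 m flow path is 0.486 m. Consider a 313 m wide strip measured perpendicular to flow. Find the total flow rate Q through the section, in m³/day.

Flow is parallel to layering, so each bed carries its own Darcy discharge and the transmissivities add.
Σ(K_i·b_i) = 70.6×13.6 + 3.47e-05×9.00 + 1490×5.01 = 8425 m²/day.
Hydraulic gradient i = Δh / L = 0.486 / 652 = 0.0007454.
Q = Σ(K_i·b_i) · W · i = 8425 × 313 × 0.0007454 = 1966 m³/day.

1970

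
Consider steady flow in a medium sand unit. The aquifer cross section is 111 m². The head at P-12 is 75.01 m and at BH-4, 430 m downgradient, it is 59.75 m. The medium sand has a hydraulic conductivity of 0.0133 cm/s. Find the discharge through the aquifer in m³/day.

Convert K: 0.0133 cm/s × 864 = 11.49 m/day.
Hydraulic gradient i = (75.01 − 59.75) / 430 = 15.26 / 430 = 0.03549.
Darcy's law: Q = K · A · i = 11.49 × 111.0 × 0.03549 = 45.27 m³/day.

45.3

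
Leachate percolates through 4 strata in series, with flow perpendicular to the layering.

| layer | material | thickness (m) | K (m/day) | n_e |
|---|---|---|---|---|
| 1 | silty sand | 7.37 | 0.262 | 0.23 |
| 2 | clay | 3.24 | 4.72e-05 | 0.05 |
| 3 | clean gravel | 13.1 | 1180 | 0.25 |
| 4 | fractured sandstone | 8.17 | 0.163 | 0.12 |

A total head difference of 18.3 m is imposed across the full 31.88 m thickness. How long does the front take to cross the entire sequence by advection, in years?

With flow normal to the layers, continuity requires the same specific discharge q through every layer.
Σ(b_i/K_i) = 7.37/0.262 + 3.24/4.72e-05 + 13.1/1180 + 8.17/0.163 = 68722 d.
q = Δh / Σ(b_i/K_i) = 18.3 / 68722 = 0.0002663 m/day.
In each layer the seepage velocity is v_i = q/n_i, so the layer transit time is t_i = b_i·n_i / q:
  layer 1 (silty sand): t_1 = 7.37 × 0.23 / 0.0002663 = 6366 d
  layer 2 (clay): t_2 = 3.24 × 0.05 / 0.0002663 = 608.4 d
  layer 3 (clean gravel): t_3 = 13.1 × 0.25 / 0.0002663 = 12299 d
  layer 4 (fractured sandstone): t_4 = 8.17 × 0.12 / 0.0002663 = 3682 d
Total t = Σ t_i = 22954 days = 62.85 years.

62.8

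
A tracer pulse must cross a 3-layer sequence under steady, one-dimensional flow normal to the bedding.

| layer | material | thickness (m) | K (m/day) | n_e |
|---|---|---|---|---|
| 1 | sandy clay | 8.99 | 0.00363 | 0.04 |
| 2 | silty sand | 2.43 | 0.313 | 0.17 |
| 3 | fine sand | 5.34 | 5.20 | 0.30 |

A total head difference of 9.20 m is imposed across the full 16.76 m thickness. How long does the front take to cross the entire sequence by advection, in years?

1.76

With flow normal to the layers, continuity requires the same specific discharge q through every layer.
Σ(b_i/K_i) = 8.99/0.00363 + 2.43/0.313 + 5.34/5.20 = 2485 d.
q = Δh / Σ(b_i/K_i) = 9.20 / 2485 = 0.003702 m/day.
In each layer the seepage velocity is v_i = q/n_i, so the layer transit time is t_i = b_i·n_i / q:
  layer 1 (sandy clay): t_1 = 8.99 × 0.04 / 0.003702 = 97.15 d
  layer 2 (silty sand): t_2 = 2.43 × 0.17 / 0.003702 = 111.6 d
  layer 3 (fine sand): t_3 = 5.34 × 0.30 / 0.003702 = 432.8 d
Total t = Σ t_i = 641.5 days = 1.756 years.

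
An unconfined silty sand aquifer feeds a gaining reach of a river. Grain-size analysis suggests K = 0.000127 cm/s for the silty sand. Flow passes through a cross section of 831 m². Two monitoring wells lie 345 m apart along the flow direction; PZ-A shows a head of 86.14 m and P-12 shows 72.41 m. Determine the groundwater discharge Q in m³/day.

Convert K: 0.000127 cm/s × 864 = 0.1097 m/day.
Hydraulic gradient i = (86.14 − 72.41) / 345 = 13.73 / 345 = 0.03980.
Darcy's law: Q = K · A · i = 0.1097 × 831.0 × 0.03980 = 3.629 m³/day.

3.63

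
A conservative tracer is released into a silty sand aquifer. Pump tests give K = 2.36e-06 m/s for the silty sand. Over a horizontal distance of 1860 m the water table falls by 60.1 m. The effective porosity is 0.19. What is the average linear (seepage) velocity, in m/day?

0.0347

Convert K: 2.36e-06 m/s × 86400 = 0.2039 m/day.
Hydraulic gradient i = Δh / L = 60.1 / 1860 = 0.03231.
Darcy flux q = K · i = 0.2039 × 0.03231 = 0.006589 m/day.
Seepage velocity v = q / n_e = 0.006589 / 0.19 = 0.03468 m/day.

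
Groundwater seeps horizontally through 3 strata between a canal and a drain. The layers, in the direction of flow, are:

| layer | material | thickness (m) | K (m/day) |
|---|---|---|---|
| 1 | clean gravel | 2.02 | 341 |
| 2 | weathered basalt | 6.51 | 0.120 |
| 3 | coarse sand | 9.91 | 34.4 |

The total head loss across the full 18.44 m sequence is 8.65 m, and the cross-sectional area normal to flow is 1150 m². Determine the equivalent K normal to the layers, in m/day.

0.338

Flow is perpendicular to layering, so the layers act in series and the equivalent K is the thickness-weighted harmonic mean.
Total thickness L = 2.02 + 6.51 + 9.91 = 18.44 m.
Σ(b_i/K_i) = 2.02/341 + 6.51/0.120 + 9.91/34.4 = 54.54 d.
K_eq = L / Σ(b_i/K_i) = 18.44 / 54.54 = 0.3381 m/day.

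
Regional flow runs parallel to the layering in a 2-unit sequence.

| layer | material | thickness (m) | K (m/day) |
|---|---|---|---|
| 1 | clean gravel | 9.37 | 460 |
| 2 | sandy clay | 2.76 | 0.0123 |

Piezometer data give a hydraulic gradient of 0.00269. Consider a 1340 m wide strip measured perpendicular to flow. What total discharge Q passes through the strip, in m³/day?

Flow is parallel to layering, so each bed carries its own Darcy discharge and the transmissivities add.
Σ(K_i·b_i) = 460×9.37 + 0.0123×2.76 = 4310 m²/day.
Hydraulic gradient i = 0.00269.
Q = Σ(K_i·b_i) · W · i = 4310 × 1340 × 0.002690 = 15537 m³/day.

15500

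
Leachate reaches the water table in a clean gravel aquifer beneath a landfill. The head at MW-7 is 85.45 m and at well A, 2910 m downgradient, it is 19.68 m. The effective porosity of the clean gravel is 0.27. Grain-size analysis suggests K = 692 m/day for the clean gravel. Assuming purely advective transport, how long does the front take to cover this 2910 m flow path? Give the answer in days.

50.2

Hydraulic gradient i = (85.45 − 19.68) / 2910 = 65.77 / 2910 = 0.02260.
Darcy flux q = K · i = 692.0 × 0.02260 = 15.64 m/day.
Seepage velocity v = q / n_e = 15.64 / 0.27 = 57.93 m/day.
Travel time t = L / v = 2910 / 57.93 = 50.24 days.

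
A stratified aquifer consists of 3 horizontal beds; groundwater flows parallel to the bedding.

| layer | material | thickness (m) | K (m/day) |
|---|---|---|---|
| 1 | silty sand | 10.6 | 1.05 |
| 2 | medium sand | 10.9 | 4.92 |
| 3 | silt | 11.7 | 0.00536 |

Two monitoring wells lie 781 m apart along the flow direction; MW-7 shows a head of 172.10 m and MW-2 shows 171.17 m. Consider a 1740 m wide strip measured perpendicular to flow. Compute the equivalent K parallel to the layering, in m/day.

Flow is parallel to layering, so each bed carries its own Darcy discharge and the transmissivities add.
Σ(K_i·b_i) = 1.05×10.6 + 4.92×10.9 + 0.00536×11.7 = 64.82 m²/day.
Total thickness b = 33.20 m, so K_eq = Σ(K_i·b_i)/b = 1.952 m/day.

1.95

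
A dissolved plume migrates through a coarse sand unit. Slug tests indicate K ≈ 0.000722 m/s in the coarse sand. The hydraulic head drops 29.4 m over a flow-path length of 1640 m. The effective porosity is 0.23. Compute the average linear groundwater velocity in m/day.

4.86

Convert K: 0.000722 m/s × 86400 = 62.38 m/day.
Hydraulic gradient i = Δh / L = 29.4 / 1640 = 0.01793.
Darcy flux q = K · i = 62.38 × 0.01793 = 1.118 m/day.
Seepage velocity v = q / n_e = 1.118 / 0.23 = 4.862 m/day.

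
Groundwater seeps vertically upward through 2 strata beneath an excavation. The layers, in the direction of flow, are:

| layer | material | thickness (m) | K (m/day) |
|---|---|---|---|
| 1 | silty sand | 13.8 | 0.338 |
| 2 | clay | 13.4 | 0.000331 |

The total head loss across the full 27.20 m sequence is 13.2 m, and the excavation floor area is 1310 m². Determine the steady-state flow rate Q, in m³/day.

0.427

Flow is perpendicular to layering, so the layers act in series and the equivalent K is the thickness-weighted harmonic mean.
Total thickness L = 13.8 + 13.4 = 27.20 m.
Σ(b_i/K_i) = 13.8/0.338 + 13.4/0.000331 = 40524 d.
K_eq = L / Σ(b_i/K_i) = 27.20 / 40524 = 0.0006712 m/day.
Q = K_eq · A · (Δh/L) = 0.0006712 × 1310 × (13.2/27.20) = 0.4267 m³/day.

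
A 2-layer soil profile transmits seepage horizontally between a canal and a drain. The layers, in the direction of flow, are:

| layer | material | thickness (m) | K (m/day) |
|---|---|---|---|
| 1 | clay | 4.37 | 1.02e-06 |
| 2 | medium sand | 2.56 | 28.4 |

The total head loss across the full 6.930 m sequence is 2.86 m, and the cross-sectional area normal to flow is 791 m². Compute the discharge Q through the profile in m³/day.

0.000528

Flow is perpendicular to layering, so the layers act in series and the equivalent K is the thickness-weighted harmonic mean.
Total thickness L = 4.37 + 2.56 = 6.930 m.
Σ(b_i/K_i) = 4.37/1.02e-06 + 2.56/28.4 = 4.284e+06 d.
K_eq = L / Σ(b_i/K_i) = 6.930 / 4.284e+06 = 1.618e-06 m/day.
Q = K_eq · A · (Δh/L) = 1.618e-06 × 791 × (2.86/6.930) = 0.0005280 m³/day.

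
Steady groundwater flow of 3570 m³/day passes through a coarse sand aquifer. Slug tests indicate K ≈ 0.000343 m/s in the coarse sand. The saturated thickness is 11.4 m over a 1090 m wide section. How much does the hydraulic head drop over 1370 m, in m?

13.3

Convert K: 0.000343 m/s × 86400 = 29.64 m/day.
Cross-sectional area A = 1090 × 11.4 = 12426 m².
From Q = K·A·i, i = Q / (K·A) = 3570 / (29.64 × 12426) = 0.009695.
Head loss Δh = i · L = 0.009695 × 1370 = 13.28 m.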